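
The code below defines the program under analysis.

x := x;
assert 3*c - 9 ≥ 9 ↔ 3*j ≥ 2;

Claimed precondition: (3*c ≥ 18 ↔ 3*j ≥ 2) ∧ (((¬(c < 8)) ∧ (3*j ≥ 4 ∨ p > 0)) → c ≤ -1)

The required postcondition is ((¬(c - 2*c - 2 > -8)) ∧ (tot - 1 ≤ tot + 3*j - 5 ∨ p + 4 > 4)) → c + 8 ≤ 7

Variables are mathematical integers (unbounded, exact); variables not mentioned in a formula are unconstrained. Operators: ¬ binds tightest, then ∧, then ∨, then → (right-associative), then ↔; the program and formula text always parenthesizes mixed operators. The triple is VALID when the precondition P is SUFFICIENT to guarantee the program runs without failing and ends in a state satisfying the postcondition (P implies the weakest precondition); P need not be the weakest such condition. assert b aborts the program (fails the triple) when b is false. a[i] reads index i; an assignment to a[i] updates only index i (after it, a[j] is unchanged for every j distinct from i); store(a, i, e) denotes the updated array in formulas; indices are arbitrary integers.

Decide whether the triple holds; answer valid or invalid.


Working backward. After the program, the postcondition ((¬(c - 2*c - 2 > -8)) ∧ (tot - 1 ≤ tot + 3*j - 5 ∨ p + 4 > 4)) → c + 8 ≤ 7 must hold; in canonical form it is ((¬(c < 6)) ∧ (3*j ≥ 4 ∨ p > 0)) → c ≤ -1.
Before assert 3*c - 9 ≥ 9 ↔ 3*j ≥ 2: (3*c ≥ 18 ↔ 3*j ≥ 2) ∧ (((¬(c < 6)) ∧ (3*j ≥ 4 ∨ p > 0)) → c ≤ -1)
Before x := x: (3*c ≥ 18 ↔ 3*j ≥ 2) ∧ (((¬(c < 6)) ∧ (3*j ≥ 4 ∨ p > 0)) → c ≤ -1)
The weakest precondition is (3*c ≥ 18 ↔ 3*j ≥ 2) ∧ (((¬(c < 6)) ∧ (3*j ≥ 4 ∨ p > 0)) → c ≤ -1).
Check whether (3*c ≥ 18 ↔ 3*j ≥ 2) ∧ (((¬(c < 8)) ∧ (3*j ≥ 4 ∨ p > 0)) → c ≤ -1) implies it.
Countermodel: at the initial state c = 6, j = 1, p = 1, the precondition holds but the weakest precondition fails.
Answer: invalid


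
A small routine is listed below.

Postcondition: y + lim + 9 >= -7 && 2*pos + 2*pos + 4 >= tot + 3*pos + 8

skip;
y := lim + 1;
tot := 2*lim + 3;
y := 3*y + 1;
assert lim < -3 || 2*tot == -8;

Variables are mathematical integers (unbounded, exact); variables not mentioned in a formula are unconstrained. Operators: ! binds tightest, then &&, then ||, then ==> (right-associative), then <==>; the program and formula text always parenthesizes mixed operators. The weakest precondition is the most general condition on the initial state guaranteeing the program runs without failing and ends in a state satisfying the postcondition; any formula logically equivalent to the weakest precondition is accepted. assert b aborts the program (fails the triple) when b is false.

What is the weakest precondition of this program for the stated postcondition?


Working backward. After the program, the postcondition y + lim + 9 >= -7 && 2*pos + 2*pos + 4 >= tot + 3*pos + 8 must hold; in canonical form it is lim + y >= -16 && pos >= tot + 4.
Before assert lim < -3 || 2*tot == -8: (lim < -3 || 2*tot == -8) && lim + y >= -16 && pos >= tot + 4
Before y := 3*y + 1: (lim < -3 || 2*tot == -8) && lim + 3*y >= -17 && pos >= tot + 4
Before tot := 2*lim + 3: (lim < -3 || 4*lim == -14) && lim + 3*y >= -17 && pos >= 2*lim + 7
Before y := lim + 1: (lim < -3 || 4*lim == -14) && 4*lim >= -20 && pos >= 2*lim + 7
Before skip: (lim < -3 || 4*lim == -14) && 4*lim >= -20 && pos >= 2*lim + 7
Answer: WP = (lim < -3 || 4*lim == -14) && 4*lim >= -20 && pos >= 2*lim + 7


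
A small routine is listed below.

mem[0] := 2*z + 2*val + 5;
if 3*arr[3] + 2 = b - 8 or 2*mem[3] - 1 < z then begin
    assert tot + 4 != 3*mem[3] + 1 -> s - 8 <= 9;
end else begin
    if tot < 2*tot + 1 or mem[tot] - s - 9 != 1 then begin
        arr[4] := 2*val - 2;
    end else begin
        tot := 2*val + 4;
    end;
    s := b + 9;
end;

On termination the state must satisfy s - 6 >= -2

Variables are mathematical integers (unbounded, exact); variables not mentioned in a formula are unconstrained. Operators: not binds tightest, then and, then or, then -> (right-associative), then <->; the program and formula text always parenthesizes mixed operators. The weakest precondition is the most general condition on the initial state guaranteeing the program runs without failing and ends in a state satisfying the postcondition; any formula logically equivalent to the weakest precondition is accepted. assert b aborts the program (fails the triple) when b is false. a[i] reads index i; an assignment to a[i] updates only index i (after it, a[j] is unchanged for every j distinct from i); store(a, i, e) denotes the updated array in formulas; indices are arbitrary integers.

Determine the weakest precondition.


Working backward. After the program, the postcondition s - 6 >= -2 must hold; in canonical form it is s >= 4.
Then branch requires (tot != 3*mem[3] - 3 -> s <= 17) and s >= 4; else branch requires ((tot > -1 or mem[tot] != s + 10) -> b >= -5) and ((not (tot > -1 or mem[tot] != s + 10)) -> b >= -5).
Before the if: ((3*arr[3] = b - 10 or 2*mem[3] < z + 1) -> ((tot != 3*mem[3] - 3 -> s <= 17) and s >= 4)) and ((not (3*arr[3] = b - 10 or 2*mem[3] < z + 1)) -> (((tot > -1 or mem[tot] != s + 10) -> b >= -5) and ((not (tot > -1 or mem[tot] != s + 10)) -> b >= -5)))
Before mem[0] := 2*z + 2*val + 5: ((3*arr[3] = b - 10 or 2*mem[3] < z + 1) -> ((tot != 3*mem[3] - 3 -> s <= 17) and s >= 4)) and ((not (3*arr[3] = b - 10 or 2*mem[3] < z + 1)) -> (((tot > -1 or store(mem, 0, 2*val + 2*z + 5)[tot] != s + 10) -> b >= -5) and ((not (tot > -1 or store(mem, 0, 2*val + 2*z + 5)[tot] != s + 10)) -> b >= -5)))
Answer: WP = ((3*arr[3] = b - 10 or 2*mem[3] < z + 1) -> ((tot != 3*mem[3] - 3 -> s <= 17) and s >= 4)) and ((not (3*arr[3] = b - 10 or 2*mem[3] < z + 1)) -> (((tot > -1 or store(mem, 0, 2*val + 2*z + 5)[tot] != s + 10) -> b >= -5) and ((not (tot > -1 or store(mem, 0, 2*val + 2*z + 5)[tot] != s + 10)) -> b >= -5)))


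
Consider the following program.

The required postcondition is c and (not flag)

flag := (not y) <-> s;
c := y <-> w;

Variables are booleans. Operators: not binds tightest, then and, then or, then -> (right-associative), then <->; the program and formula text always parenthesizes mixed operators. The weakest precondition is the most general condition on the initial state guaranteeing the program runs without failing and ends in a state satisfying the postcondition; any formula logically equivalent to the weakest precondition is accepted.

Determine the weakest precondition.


Working backward. After the program, c and (not flag) must hold.
Before c := y <-> w: (y <-> w) and (not flag)
Before flag := (not y) <-> s: (y <-> w) and (not ((not y) <-> s))
Answer: WP = (y <-> w) and (not ((not y) <-> s))


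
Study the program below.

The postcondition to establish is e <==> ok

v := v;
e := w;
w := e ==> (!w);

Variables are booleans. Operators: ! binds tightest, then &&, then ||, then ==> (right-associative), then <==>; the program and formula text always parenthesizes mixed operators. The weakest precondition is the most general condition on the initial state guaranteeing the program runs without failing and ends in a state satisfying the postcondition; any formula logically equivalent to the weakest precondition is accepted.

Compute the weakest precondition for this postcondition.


Working backward. After the program, e <==> ok must hold.
Before w := e ==> (!w): e <==> ok
Before e := w: w <==> ok
Before v := v: w <==> ok
Answer: WP = w <==> ok


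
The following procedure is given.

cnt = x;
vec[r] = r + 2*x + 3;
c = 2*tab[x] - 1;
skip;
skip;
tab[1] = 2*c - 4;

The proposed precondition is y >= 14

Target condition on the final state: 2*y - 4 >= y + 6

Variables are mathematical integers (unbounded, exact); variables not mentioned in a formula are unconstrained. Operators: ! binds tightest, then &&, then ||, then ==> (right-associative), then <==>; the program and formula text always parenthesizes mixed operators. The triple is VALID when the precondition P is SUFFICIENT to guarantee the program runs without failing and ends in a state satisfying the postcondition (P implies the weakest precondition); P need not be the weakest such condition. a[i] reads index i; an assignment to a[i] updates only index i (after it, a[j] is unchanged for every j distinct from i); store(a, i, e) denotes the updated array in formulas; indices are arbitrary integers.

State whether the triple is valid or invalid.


Working backward. After the program, the postcondition 2*y - 4 >= y + 6 must hold; in canonical form it is y >= 10.
Before tab[1] := 2*c - 4: y >= 10
Before skip: y >= 10
Before skip: y >= 10
Before c := 2*tab[x] - 1: y >= 10
Before vec[r] := r + 2*x + 3: y >= 10
Before cnt := x: y >= 10
The weakest precondition is y >= 10.
Check whether y >= 14 implies it.
Every state satisfying the precondition satisfies the weakest precondition: the implication holds.
Answer: valid


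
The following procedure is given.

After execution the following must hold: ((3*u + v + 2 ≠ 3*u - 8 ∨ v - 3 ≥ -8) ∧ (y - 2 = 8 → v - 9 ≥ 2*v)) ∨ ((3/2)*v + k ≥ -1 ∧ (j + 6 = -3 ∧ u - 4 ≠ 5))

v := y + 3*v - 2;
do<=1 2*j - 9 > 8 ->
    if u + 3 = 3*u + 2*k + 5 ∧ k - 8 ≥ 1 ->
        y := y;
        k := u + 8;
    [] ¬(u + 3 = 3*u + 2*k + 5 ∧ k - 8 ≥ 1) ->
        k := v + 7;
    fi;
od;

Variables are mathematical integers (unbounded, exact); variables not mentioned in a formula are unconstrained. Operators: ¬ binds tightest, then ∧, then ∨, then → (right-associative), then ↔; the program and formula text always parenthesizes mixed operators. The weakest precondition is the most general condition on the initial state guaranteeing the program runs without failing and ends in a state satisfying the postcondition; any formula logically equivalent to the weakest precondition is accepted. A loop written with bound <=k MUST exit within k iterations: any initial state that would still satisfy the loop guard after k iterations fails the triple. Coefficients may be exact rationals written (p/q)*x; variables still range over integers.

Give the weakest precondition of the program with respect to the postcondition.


Working backward. After the program, the postcondition ((3*u + v + 2 ≠ 3*u - 8 ∨ v - 3 ≥ -8) ∧ (y - 2 = 8 → v - 9 ≥ 2*v)) ∨ ((3/2)*v + k ≥ -1 ∧ (j + 6 = -3 ∧ u - 4 ≠ 5)) must hold; in canonical form it is ((v ≠ -10 ∨ v ≥ -5) ∧ (y = 10 → v ≤ -9)) ∨ (k + (3/2)*v ≥ -1 ∧ j = -9 ∧ u ≠ 9).
Before the loop (bound <=1), unroll the exhaustion recursion (WP_0 = exit-now case; WP_j = one more guarded iteration, up to j = 1):
  WP_0: (¬(2*j > 17)) ∧ (((v ≠ -10 ∨ v ≥ -5) ∧ (y = 10 → v ≤ -9)) ∨ (k + (3/2)*v ≥ -1 ∧ j = -9 ∧ u ≠ 9))
  WP_1: (2*j > 17 → (((2*k + 2*u = -2 ∧ k ≥ 9) → ((¬(2*j > 17)) ∧ (((v ≠ -10 ∨ v ≥ -5) ∧ (y = 10 → v ≤ -9)) ∨ (u + (3/2)*v ≥ -9 ∧ j = -9 ∧ u ≠ 9)))) ∧ ((¬(2*k + 2*u = -2 ∧ k ≥ 9)) → ((¬(2*j > 17)) ∧ (((v ≠ -10 ∨ v ≥ -5) ∧ (y = 10 → v ≤ -9)) ∨ ((5/2)*v ≥ -8 ∧ j = -9 ∧ u ≠ 9)))))) ∧ ((¬(2*j > 17)) → (((v ≠ -10 ∨ v ≥ -5) ∧ (y = 10 → v ≤ -9)) ∨ (k + (3/2)*v ≥ -1 ∧ j = -9 ∧ u ≠ 9)))
So before the loop: (2*j > 17 → (((2*k + 2*u = -2 ∧ k ≥ 9) → ((¬(2*j > 17)) ∧ (((v ≠ -10 ∨ v ≥ -5) ∧ (y = 10 → v ≤ -9)) ∨ (u + (3/2)*v ≥ -9 ∧ j = -9 ∧ u ≠ 9)))) ∧ ((¬(2*k + 2*u = -2 ∧ k ≥ 9)) → ((¬(2*j > 17)) ∧ (((v ≠ -10 ∨ v ≥ -5) ∧ (y = 10 → v ≤ -9)) ∨ ((5/2)*v ≥ -8 ∧ j = -9 ∧ u ≠ 9)))))) ∧ ((¬(2*j > 17)) → (((v ≠ -10 ∨ v ≥ -5) ∧ (y = 10 → v ≤ -9)) ∨ (k + (3/2)*v ≥ -1 ∧ j = -9 ∧ u ≠ 9)))
Before v := y + 3*v - 2: (2*j > 17 → (((2*k + 2*u = -2 ∧ k ≥ 9) → ((¬(2*j > 17)) ∧ (((3*v + y ≠ -8 ∨ 3*v + y ≥ -3) ∧ (y = 10 → 3*v + y ≤ -7)) ∨ (u + (9/2)*v + (3/2)*y ≥ -6 ∧ j = -9 ∧ u ≠ 9)))) ∧ ((¬(2*k + 2*u = -2 ∧ k ≥ 9)) → ((¬(2*j > 17)) ∧ (((3*v + y ≠ -8 ∨ 3*v + y ≥ -3) ∧ (y = 10 → 3*v + y ≤ -7)) ∨ ((15/2)*v + (5/2)*y ≥ -3 ∧ j = -9 ∧ u ≠ 9)))))) ∧ ((¬(2*j > 17)) → (((3*v + y ≠ -8 ∨ 3*v + y ≥ -3) ∧ (y = 10 → 3*v + y ≤ -7)) ∨ (k + (9/2)*v + (3/2)*y ≥ 2 ∧ j = -9 ∧ u ≠ 9)))
Answer: WP = (2*j > 17 → (((2*k + 2*u = -2 ∧ k ≥ 9) → ((¬(2*j > 17)) ∧ (((3*v + y ≠ -8 ∨ 3*v + y ≥ -3) ∧ (y = 10 → 3*v + y ≤ -7)) ∨ (u + (9/2)*v + (3/2)*y ≥ -6 ∧ j = -9 ∧ u ≠ 9)))) ∧ ((¬(2*k + 2*u = -2 ∧ k ≥ 9)) → ((¬(2*j > 17)) ∧ (((3*v + y ≠ -8 ∨ 3*v + y ≥ -3) ∧ (y = 10 → 3*v + y ≤ -7)) ∨ ((15/2)*v + (5/2)*y ≥ -3 ∧ j = -9 ∧ u ≠ 9)))))) ∧ ((¬(2*j > 17)) → (((3*v + y ≠ -8 ∨ 3*v + y ≥ -3) ∧ (y = 10 → 3*v + y ≤ -7)) ∨ (k + (9/2)*v + (3/2)*y ≥ 2 ∧ j = -9 ∧ u ≠ 9)))


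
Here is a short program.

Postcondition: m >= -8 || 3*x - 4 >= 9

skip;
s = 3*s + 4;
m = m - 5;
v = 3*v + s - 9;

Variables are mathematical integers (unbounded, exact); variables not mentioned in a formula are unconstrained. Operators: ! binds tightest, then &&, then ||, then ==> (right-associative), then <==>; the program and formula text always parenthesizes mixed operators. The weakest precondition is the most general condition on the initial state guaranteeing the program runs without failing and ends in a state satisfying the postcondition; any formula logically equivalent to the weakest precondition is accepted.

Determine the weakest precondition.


Working backward. After the program, the postcondition m >= -8 || 3*x - 4 >= 9 must hold; in canonical form it is m >= -8 || 3*x >= 13.
Before v := 3*v + s - 9: m >= -8 || 3*x >= 13
Before m := m - 5: m >= -3 || 3*x >= 13
Before s := 3*s + 4: m >= -3 || 3*x >= 13
Before skip: m >= -3 || 3*x >= 13
Answer: WP = m >= -3 || 3*x >= 13


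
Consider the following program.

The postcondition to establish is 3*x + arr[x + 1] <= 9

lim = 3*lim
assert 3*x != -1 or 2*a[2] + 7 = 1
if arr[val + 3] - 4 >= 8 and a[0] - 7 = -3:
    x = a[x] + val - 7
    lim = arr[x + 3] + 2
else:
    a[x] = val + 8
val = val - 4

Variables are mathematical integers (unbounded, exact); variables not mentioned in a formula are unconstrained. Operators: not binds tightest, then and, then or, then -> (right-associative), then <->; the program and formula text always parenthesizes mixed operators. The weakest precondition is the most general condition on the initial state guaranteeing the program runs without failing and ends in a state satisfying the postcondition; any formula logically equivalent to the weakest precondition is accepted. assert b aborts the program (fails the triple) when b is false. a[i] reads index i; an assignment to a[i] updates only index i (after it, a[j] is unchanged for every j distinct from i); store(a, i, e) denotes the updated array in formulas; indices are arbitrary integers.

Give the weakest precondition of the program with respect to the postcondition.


Working backward. After the program, the postcondition 3*x + arr[x + 1] <= 9 must hold; in canonical form it is arr[x + 1] + 3*x <= 9.
Before val := val - 4: arr[x + 1] + 3*x <= 9
Then branch requires 3*a[x] + arr[a[x] + val - 6] + 3*val <= 30; else branch requires arr[x + 1] + 3*x <= 9.
Before the if: ((arr[val + 3] >= 12 and a[0] = 4) -> 3*a[x] + arr[a[x] + val - 6] + 3*val <= 30) and ((not (arr[val + 3] >= 12 and a[0] = 4)) -> arr[x + 1] + 3*x <= 9)
Before assert 3*x != -1 or 2*a[2] + 7 = 1: (3*x != -1 or 2*a[2] = -6) and ((arr[val + 3] >= 12 and a[0] = 4) -> 3*a[x] + arr[a[x] + val - 6] + 3*val <= 30) and ((not (arr[val + 3] >= 12 and a[0] = 4)) -> arr[x + 1] + 3*x <= 9)
Before lim := 3*lim: (3*x != -1 or 2*a[2] = -6) and ((arr[val + 3] >= 12 and a[0] = 4) -> 3*a[x] + arr[a[x] + val - 6] + 3*val <= 30) and ((not (arr[val + 3] >= 12 and a[0] = 4)) -> arr[x + 1] + 3*x <= 9)
Answer: WP = (3*x != -1 or 2*a[2] = -6) and ((arr[val + 3] >= 12 and a[0] = 4) -> 3*a[x] + arr[a[x] + val - 6] + 3*val <= 30) and ((not (arr[val + 3] >= 12 and a[0] = 4)) -> arr[x + 1] + 3*x <= 9)


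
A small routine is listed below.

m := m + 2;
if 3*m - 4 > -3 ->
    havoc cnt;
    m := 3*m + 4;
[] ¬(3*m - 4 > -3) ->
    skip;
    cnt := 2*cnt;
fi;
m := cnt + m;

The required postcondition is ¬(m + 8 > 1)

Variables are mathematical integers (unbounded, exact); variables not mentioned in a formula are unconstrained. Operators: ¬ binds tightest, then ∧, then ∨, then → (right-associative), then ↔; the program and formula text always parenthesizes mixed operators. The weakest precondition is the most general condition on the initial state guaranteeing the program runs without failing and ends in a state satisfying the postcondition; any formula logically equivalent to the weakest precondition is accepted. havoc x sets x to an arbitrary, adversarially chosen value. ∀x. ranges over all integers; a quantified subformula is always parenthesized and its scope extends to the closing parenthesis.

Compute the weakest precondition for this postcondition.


Working backward. After the program, the postcondition ¬(m + 8 > 1) must hold; in canonical form it is ¬(m > -7).
Before m := cnt + m: ¬(cnt + m > -7)
Then branch requires ∀cnt_1. (¬(cnt_1 + 3*m > -11)); else branch requires ¬(2*cnt + m > -7).
Before the if: (3*m > 1 → (∀cnt_1. (¬(cnt_1 + 3*m > -11)))) ∧ ((¬(3*m > 1)) → (¬(2*cnt + m > -7)))
Before m := m + 2: (3*m > -5 → (∀cnt_1. (¬(cnt_1 + 3*m > -17)))) ∧ ((¬(3*m > -5)) → (¬(2*cnt + m > -9)))
Answer: WP = (3*m > -5 → (∀cnt_1. (¬(cnt_1 + 3*m > -17)))) ∧ ((¬(3*m > -5)) → (¬(2*cnt + m > -9)))


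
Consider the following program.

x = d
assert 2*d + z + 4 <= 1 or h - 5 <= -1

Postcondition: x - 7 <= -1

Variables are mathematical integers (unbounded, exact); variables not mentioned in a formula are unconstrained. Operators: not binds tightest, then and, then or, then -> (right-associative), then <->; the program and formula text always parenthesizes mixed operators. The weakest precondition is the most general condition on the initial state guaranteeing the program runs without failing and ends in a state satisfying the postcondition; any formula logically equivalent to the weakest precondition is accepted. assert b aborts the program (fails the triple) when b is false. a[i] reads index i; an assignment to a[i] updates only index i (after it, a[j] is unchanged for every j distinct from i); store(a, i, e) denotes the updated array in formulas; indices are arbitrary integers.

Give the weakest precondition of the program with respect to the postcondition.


Working backward. After the program, the postcondition x - 7 <= -1 must hold; in canonical form it is x <= 6.
Before assert 2*d + z + 4 <= 1 or h - 5 <= -1: (2*d + z <= -3 or h <= 4) and x <= 6
Before x := d: (2*d + z <= -3 or h <= 4) and d <= 6
Answer: WP = (2*d + z <= -3 or h <= 4) and d <= 6


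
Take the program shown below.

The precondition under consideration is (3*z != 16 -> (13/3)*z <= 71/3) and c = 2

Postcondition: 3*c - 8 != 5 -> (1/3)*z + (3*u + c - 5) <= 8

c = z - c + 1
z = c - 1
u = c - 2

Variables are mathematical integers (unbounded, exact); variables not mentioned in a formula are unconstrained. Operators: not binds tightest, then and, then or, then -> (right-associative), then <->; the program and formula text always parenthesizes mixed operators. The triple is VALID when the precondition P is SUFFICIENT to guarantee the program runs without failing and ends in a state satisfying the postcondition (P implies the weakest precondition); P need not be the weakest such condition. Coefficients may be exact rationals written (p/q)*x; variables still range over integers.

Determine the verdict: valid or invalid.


Working backward. After the program, the postcondition 3*c - 8 != 5 -> (1/3)*z + (3*u + c - 5) <= 8 must hold; in canonical form it is 3*c != 13 -> c + 3*u + (1/3)*z <= 13.
Before u := c - 2: 3*c != 13 -> 4*c + (1/3)*z <= 19
Before z := c - 1: 3*c != 13 -> (13/3)*c <= 58/3
Before c := z - c + 1: 3*z != 3*c + 10 -> (13/3)*z <= (13/3)*c + 15
The weakest precondition is 3*z != 3*c + 10 -> (13/3)*z <= (13/3)*c + 15.
Check whether (3*z != 16 -> (13/3)*z <= 71/3) and c = 2 implies it.
Every state satisfying the precondition satisfies the weakest precondition: the implication holds.
Answer: valid


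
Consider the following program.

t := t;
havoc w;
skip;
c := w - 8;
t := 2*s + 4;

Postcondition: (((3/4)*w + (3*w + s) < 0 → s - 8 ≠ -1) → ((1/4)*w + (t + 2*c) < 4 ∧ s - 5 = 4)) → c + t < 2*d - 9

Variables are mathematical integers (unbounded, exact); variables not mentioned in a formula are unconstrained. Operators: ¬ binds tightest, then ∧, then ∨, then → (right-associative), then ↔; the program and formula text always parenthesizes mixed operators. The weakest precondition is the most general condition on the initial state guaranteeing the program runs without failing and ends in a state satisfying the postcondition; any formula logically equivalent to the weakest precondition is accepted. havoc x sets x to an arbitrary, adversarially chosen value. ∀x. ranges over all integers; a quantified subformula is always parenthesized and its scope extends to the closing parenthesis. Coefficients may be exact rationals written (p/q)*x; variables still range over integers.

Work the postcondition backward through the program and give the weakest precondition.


Working backward. After the program, the postcondition (((3/4)*w + (3*w + s) < 0 → s - 8 ≠ -1) → ((1/4)*w + (t + 2*c) < 4 ∧ s - 5 = 4)) → c + t < 2*d - 9 must hold; in canonical form it is ((s + (15/4)*w < 0 → s ≠ 7) → (2*c + t + (1/4)*w < 4 ∧ s = 9)) → c + t < 2*d - 9.
Before t := 2*s + 4: ((s + (15/4)*w < 0 → s ≠ 7) → (2*c + 2*s + (1/4)*w < 0 ∧ s = 9)) → c + 2*s < 2*d - 13
Before c := w - 8: ((s + (15/4)*w < 0 → s ≠ 7) → (2*s + (9/4)*w < 16 ∧ s = 9)) → 2*s + w < 2*d - 5
Before skip: ((s + (15/4)*w < 0 → s ≠ 7) → (2*s + (9/4)*w < 16 ∧ s = 9)) → 2*s + w < 2*d - 5
Before havoc w: ∀w_1. (((s + (15/4)*w_1 < 0 → s ≠ 7) → (2*s + (9/4)*w_1 < 16 ∧ s = 9)) → 2*s + w_1 < 2*d - 5)
Before t := t: ∀w_1. (((s + (15/4)*w_1 < 0 → s ≠ 7) → (2*s + (9/4)*w_1 < 16 ∧ s = 9)) → 2*s + w_1 < 2*d - 5)
Answer: WP = ∀w_1. (((s + (15/4)*w_1 < 0 → s ≠ 7) → (2*s + (9/4)*w_1 < 16 ∧ s = 9)) → 2*s + w_1 < 2*d - 5)


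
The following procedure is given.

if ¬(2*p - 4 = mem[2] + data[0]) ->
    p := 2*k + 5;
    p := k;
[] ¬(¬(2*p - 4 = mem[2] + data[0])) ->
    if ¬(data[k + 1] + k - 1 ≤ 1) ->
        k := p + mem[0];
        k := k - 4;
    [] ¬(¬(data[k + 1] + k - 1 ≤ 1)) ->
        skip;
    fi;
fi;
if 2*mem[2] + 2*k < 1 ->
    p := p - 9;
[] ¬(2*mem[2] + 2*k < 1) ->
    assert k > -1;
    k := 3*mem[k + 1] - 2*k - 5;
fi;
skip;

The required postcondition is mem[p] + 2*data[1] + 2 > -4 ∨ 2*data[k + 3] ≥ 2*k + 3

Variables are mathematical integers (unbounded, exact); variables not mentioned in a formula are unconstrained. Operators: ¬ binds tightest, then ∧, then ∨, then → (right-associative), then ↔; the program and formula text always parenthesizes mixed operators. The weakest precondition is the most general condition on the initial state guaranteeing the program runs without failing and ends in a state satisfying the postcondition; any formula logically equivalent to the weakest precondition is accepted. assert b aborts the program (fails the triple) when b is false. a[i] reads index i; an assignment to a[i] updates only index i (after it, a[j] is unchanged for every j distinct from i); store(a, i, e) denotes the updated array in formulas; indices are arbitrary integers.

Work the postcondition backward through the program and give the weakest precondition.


Working backward. After the program, the postcondition mem[p] + 2*data[1] + 2 > -4 ∨ 2*data[k + 3] ≥ 2*k + 3 must hold; in canonical form it is 2*data[1] + mem[p] > -6 ∨ 2*data[k + 3] ≥ 2*k + 3.
Before skip: 2*data[1] + mem[p] > -6 ∨ 2*data[k + 3] ≥ 2*k + 3
Then branch requires 2*data[1] + mem[p - 9] > -6 ∨ 2*data[k + 3] ≥ 2*k + 3; else branch requires k > -1 ∧ (2*data[1] + mem[p] > -6 ∨ 2*data[3*mem[k + 1] - 2*k - 2] + 4*k ≥ 6*mem[k + 1] - 7).
Before the if: (2*mem[2] + 2*k < 1 → (2*data[1] + mem[p - 9] > -6 ∨ 2*data[k + 3] ≥ 2*k + 3)) ∧ ((¬(2*mem[2] + 2*k < 1)) → (k > -1 ∧ (2*data[1] + mem[p] > -6 ∨ 2*data[3*mem[k + 1] - 2*k - 2] + 4*k ≥ 6*mem[k + 1] - 7)))
Then branch requires (2*mem[2] + 2*k < 1 → (2*data[1] + mem[k - 9] > -6 ∨ 2*data[k + 3] ≥ 2*k + 3)) ∧ ((¬(2*mem[2] + 2*k < 1)) → (k > -1 ∧ (2*data[1] + mem[k] > -6 ∨ 2*data[3*mem[k + 1] - 2*k - 2] + 4*k ≥ 6*mem[k + 1] - 7))); else branch requires ((¬(data[k + 1] + k ≤ 2)) → ((2*mem[0] + 2*mem[2] + 2*p < 9 → (2*data[1] + mem[p - 9] > -6 ∨ 2*data[mem[0] + p - 1] ≥ 2*mem[0] + 2*p - 5)) ∧ ((¬(2*mem[0] + 2*mem[2] + 2*p < 9)) → (mem[0] + p > 3 ∧ (2*data[1] + mem[p] > -6 ∨ 2*data[-2*mem[0] + 3*mem[mem[0] + p - 3] - 2*p + 6] + 4*mem[0] + 4*p ≥ 6*mem[mem[0] + p - 3] + 9))))) ∧ (data[k + 1] + k ≤ 2 → ((2*mem[2] + 2*k < 1 → (2*data[1] + mem[p - 9] > -6 ∨ 2*data[k + 3] ≥ 2*k + 3)) ∧ ((¬(2*mem[2] + 2*k < 1)) → (k > -1 ∧ (2*data[1] + mem[p] > -6 ∨ 2*data[3*mem[k + 1] - 2*k - 2] + 4*k ≥ 6*mem[k + 1] - 7))))).
Before the if: ((¬(2*p = data[0] + mem[2] + 4)) → ((2*mem[2] + 2*k < 1 → (2*data[1] + mem[k - 9] > -6 ∨ 2*data[k + 3] ≥ 2*k + 3)) ∧ ((¬(2*mem[2] + 2*k < 1)) → (k > -1 ∧ (2*data[1] + mem[k] > -6 ∨ 2*data[3*mem[k + 1] - 2*k - 2] + 4*k ≥ 6*mem[k + 1] - 7))))) ∧ (2*p = data[0] + mem[2] + 4 → (((¬(data[k + 1] + k ≤ 2)) → ((2*mem[0] + 2*mem[2] + 2*p < 9 → (2*data[1] + mem[p - 9] > -6 ∨ 2*data[mem[0] + p - 1] ≥ 2*mem[0] + 2*p - 5)) ∧ ((¬(2*mem[0] + 2*mem[2] + 2*p < 9)) → (mem[0] + p > 3 ∧ (2*data[1] + mem[p] > -6 ∨ 2*data[-2*mem[0] + 3*mem[mem[0] + p - 3] - 2*p + 6] + 4*mem[0] + 4*p ≥ 6*mem[mem[0] + p - 3] + 9))))) ∧ (data[k + 1] + k ≤ 2 → ((2*mem[2] + 2*k < 1 → (2*data[1] + mem[p - 9] > -6 ∨ 2*data[k + 3] ≥ 2*k + 3)) ∧ ((¬(2*mem[2] + 2*k < 1)) → (k > -1 ∧ (2*data[1] + mem[p] > -6 ∨ 2*data[3*mem[k + 1] - 2*k - 2] + 4*k ≥ 6*mem[k + 1] - 7)))))))
Answer: WP = ((¬(2*p = data[0] + mem[2] + 4)) → ((2*mem[2] + 2*k < 1 → (2*data[1] + mem[k - 9] > -6 ∨ 2*data[k + 3] ≥ 2*k + 3)) ∧ ((¬(2*mem[2] + 2*k < 1)) → (k > -1 ∧ (2*data[1] + mem[k] > -6 ∨ 2*data[3*mem[k + 1] - 2*k - 2] + 4*k ≥ 6*mem[k + 1] - 7))))) ∧ (2*p = data[0] + mem[2] + 4 → (((¬(data[k + 1] + k ≤ 2)) → ((2*mem[0] + 2*mem[2] + 2*p < 9 → (2*data[1] + mem[p - 9] > -6 ∨ 2*data[mem[0] + p - 1] ≥ 2*mem[0] + 2*p - 5)) ∧ ((¬(2*mem[0] + 2*mem[2] + 2*p < 9)) → (mem[0] + p > 3 ∧ (2*data[1] + mem[p] > -6 ∨ 2*data[-2*mem[0] + 3*mem[mem[0] + p - 3] - 2*p + 6] + 4*mem[0] + 4*p ≥ 6*mem[mem[0] + p - 3] + 9))))) ∧ (data[k + 1] + k ≤ 2 → ((2*mem[2] + 2*k < 1 → (2*data[1] + mem[p - 9] > -6 ∨ 2*data[k + 3] ≥ 2*k + 3)) ∧ ((¬(2*mem[2] + 2*k < 1)) → (k > -1 ∧ (2*data[1] + mem[p] > -6 ∨ 2*data[3*mem[k + 1] - 2*k - 2] + 4*k ≥ 6*mem[k + 1] - 7)))))))


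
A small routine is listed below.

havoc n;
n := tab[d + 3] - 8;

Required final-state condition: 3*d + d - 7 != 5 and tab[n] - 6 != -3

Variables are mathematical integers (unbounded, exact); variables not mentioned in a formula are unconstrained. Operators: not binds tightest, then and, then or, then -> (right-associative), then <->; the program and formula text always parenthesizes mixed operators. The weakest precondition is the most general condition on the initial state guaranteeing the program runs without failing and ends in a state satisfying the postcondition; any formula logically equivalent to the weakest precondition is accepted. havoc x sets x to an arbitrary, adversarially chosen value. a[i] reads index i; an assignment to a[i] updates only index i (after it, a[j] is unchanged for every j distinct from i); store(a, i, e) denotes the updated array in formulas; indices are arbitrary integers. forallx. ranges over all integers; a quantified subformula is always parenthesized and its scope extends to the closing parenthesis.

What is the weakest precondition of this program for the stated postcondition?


Working backward. After the program, the postcondition 3*d + d - 7 != 5 and tab[n] - 6 != -3 must hold; in canonical form it is 4*d != 12 and tab[n] != 3.
Before n := tab[d + 3] - 8: 4*d != 12 and tab[tab[d + 3] - 8] != 3
Before havoc n: 4*d != 12 and tab[tab[d + 3] - 8] != 3
Answer: WP = 4*d != 12 and tab[tab[d + 3] - 8] != 3


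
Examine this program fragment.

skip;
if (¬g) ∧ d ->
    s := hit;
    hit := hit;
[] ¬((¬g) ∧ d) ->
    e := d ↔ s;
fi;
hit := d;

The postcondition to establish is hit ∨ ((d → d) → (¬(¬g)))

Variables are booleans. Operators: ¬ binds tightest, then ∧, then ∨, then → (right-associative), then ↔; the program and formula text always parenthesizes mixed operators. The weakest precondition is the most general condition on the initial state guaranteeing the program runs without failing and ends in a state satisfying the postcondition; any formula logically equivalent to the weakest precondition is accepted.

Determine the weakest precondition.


Working backward. After the program, the postcondition hit ∨ ((d → d) → (¬(¬g))) must hold; in canonical form it is hit ∨ g.
Before hit := d: d ∨ g
Then branch requires d ∨ g; else branch requires d ∨ g.
Before the if: (((¬g) ∧ d) → (d ∨ g)) ∧ ((¬((¬g) ∧ d)) → (d ∨ g))
Before skip: (((¬g) ∧ d) → (d ∨ g)) ∧ ((¬((¬g) ∧ d)) → (d ∨ g))
Answer: WP = (((¬g) ∧ d) → (d ∨ g)) ∧ ((¬((¬g) ∧ d)) → (d ∨ g))


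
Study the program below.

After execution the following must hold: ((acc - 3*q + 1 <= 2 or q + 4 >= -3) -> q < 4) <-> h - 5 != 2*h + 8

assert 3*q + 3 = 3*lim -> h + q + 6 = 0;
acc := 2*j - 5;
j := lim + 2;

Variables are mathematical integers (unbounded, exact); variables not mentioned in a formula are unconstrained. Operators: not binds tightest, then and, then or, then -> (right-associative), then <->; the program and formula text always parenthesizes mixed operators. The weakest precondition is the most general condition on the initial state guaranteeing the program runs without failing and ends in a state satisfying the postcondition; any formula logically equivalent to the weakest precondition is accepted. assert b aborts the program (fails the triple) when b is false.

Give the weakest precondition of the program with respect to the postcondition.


Working backward. After the program, the postcondition ((acc - 3*q + 1 <= 2 or q + 4 >= -3) -> q < 4) <-> h - 5 != 2*h + 8 must hold; in canonical form it is ((acc <= 3*q + 1 or q >= -7) -> q < 4) <-> h != -13.
Before j := lim + 2: ((acc <= 3*q + 1 or q >= -7) -> q < 4) <-> h != -13
Before acc := 2*j - 5: ((2*j <= 3*q + 6 or q >= -7) -> q < 4) <-> h != -13
Before assert 3*q + 3 = 3*lim -> h + q + 6 = 0: (3*q = 3*lim - 3 -> h + q = -6) and (((2*j <= 3*q + 6 or q >= -7) -> q < 4) <-> h != -13)
Answer: WP = (3*q = 3*lim - 3 -> h + q = -6) and (((2*j <= 3*q + 6 or q >= -7) -> q < 4) <-> h != -13)


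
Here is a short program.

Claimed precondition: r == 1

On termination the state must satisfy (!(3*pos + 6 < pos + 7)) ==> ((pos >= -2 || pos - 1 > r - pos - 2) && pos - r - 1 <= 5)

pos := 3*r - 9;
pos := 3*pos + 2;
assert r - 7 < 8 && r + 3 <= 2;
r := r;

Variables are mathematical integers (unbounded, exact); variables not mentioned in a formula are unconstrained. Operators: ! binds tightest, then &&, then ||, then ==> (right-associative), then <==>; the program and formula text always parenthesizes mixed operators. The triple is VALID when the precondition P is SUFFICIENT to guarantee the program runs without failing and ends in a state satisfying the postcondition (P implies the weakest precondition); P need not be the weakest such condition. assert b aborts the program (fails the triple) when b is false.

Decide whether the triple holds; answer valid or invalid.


Working backward. After the program, the postcondition (!(3*pos + 6 < pos + 7)) ==> ((pos >= -2 || pos - 1 > r - pos - 2) && pos - r - 1 <= 5) must hold; in canonical form it is (!(2*pos < 1)) ==> ((pos >= -2 || 2*pos > r - 1) && pos <= r + 6).
Before r := r: (!(2*pos < 1)) ==> ((pos >= -2 || 2*pos > r - 1) && pos <= r + 6)
Before assert r - 7 < 8 && r + 3 <= 2: r < 15 && r <= -1 && ((!(2*pos < 1)) ==> ((pos >= -2 || 2*pos > r - 1) && pos <= r + 6))
Before pos := 3*pos + 2: r < 15 && r <= -1 && ((!(6*pos < -3)) ==> ((3*pos >= -4 || 6*pos > r - 5) && 3*pos <= r + 4))
Before pos := 3*r - 9: r < 15 && r <= -1 && ((!(18*r < 51)) ==> ((9*r >= 23 || 17*r > 49) && 8*r <= 31))
The weakest precondition is r < 15 && r <= -1 && ((!(18*r < 51)) ==> ((9*r >= 23 || 17*r > 49) && 8*r <= 31)).
Check whether r == 1 implies it.
Countermodel: at the initial state r = 1, the precondition holds but the weakest precondition fails.
Answer: invalid


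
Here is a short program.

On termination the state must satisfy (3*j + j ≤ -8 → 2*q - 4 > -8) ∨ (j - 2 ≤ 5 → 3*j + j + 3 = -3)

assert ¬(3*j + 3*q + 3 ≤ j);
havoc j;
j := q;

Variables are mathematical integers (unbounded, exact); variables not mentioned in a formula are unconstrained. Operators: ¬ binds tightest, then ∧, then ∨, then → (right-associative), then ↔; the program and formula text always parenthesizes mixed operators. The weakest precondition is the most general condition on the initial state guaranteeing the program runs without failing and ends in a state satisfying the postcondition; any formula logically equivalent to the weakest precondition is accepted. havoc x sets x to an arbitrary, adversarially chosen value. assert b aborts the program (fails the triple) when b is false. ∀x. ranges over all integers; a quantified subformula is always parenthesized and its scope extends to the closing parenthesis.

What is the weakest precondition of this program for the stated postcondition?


Working backward. After the program, the postcondition (3*j + j ≤ -8 → 2*q - 4 > -8) ∨ (j - 2 ≤ 5 → 3*j + j + 3 = -3) must hold; in canonical form it is (4*j ≤ -8 → 2*q > -4) ∨ (j ≤ 7 → 4*j = -6).
Before j := q: (4*q ≤ -8 → 2*q > -4) ∨ (q ≤ 7 → 4*q = -6)
Before havoc j: (4*q ≤ -8 → 2*q > -4) ∨ (q ≤ 7 → 4*q = -6)
Before assert ¬(3*j + 3*q + 3 ≤ j): (¬(2*j + 3*q ≤ -3)) ∧ ((4*q ≤ -8 → 2*q > -4) ∨ (q ≤ 7 → 4*q = -6))
Answer: WP = (¬(2*j + 3*q ≤ -3)) ∧ ((4*q ≤ -8 → 2*q > -4) ∨ (q ≤ 7 → 4*q = -6))


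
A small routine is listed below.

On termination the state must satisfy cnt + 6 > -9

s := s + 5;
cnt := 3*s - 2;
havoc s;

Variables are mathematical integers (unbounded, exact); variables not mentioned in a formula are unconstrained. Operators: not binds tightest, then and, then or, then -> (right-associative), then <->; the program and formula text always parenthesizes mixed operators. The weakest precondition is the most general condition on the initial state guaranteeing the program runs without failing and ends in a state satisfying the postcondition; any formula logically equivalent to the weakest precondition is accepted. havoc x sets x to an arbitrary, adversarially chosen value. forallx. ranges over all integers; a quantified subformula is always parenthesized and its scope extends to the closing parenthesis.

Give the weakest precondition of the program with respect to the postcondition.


Working backward. After the program, the postcondition cnt + 6 > -9 must hold; in canonical form it is cnt > -15.
Before havoc s: cnt > -15
Before cnt := 3*s - 2: 3*s > -13
Before s := s + 5: 3*s > -28
Answer: WP = 3*s > -28


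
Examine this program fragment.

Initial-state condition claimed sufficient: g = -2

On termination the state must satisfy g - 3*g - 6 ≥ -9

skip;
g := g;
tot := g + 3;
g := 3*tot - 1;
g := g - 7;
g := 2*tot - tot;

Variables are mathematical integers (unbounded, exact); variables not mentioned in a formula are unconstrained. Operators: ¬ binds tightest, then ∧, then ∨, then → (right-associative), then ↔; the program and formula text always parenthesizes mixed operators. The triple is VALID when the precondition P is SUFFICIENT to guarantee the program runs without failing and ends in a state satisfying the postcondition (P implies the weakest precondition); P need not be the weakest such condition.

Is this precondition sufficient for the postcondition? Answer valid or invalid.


Working backward. After the program, the postcondition g - 3*g - 6 ≥ -9 must hold; in canonical form it is 2*g ≤ 3.
Before g := 2*tot - tot: 2*tot ≤ 3
Before g := g - 7: 2*tot ≤ 3
Before g := 3*tot - 1: 2*tot ≤ 3
Before tot := g + 3: 2*g ≤ -3
Before g := g: 2*g ≤ -3
Before skip: 2*g ≤ -3
The weakest precondition is 2*g ≤ -3.
Check whether g = -2 implies it.
Every state satisfying the precondition satisfies the weakest precondition: the implication holds.
Answer: valid


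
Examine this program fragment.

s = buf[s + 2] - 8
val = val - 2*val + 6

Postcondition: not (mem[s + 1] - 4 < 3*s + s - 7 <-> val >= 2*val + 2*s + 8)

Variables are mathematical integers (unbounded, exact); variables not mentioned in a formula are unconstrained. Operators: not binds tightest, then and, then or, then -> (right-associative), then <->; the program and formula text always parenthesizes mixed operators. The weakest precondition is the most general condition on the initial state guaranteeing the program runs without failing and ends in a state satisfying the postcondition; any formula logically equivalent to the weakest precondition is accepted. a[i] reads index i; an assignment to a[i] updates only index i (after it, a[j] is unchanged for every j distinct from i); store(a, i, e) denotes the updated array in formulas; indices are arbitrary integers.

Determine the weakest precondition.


Working backward. After the program, the postcondition not (mem[s + 1] - 4 < 3*s + s - 7 <-> val >= 2*val + 2*s + 8) must hold; in canonical form it is not (mem[s + 1] < 4*s - 3 <-> 2*s + val <= -8).
Before val := val - 2*val + 6: not (mem[s + 1] < 4*s - 3 <-> 2*s <= val - 14)
Before s := buf[s + 2] - 8: not (mem[buf[s + 2] - 7] < 4*buf[s + 2] - 35 <-> 2*buf[s + 2] <= val + 2)
Answer: WP = not (mem[buf[s + 2] - 7] < 4*buf[s + 2] - 35 <-> 2*buf[s + 2] <= val + 2)


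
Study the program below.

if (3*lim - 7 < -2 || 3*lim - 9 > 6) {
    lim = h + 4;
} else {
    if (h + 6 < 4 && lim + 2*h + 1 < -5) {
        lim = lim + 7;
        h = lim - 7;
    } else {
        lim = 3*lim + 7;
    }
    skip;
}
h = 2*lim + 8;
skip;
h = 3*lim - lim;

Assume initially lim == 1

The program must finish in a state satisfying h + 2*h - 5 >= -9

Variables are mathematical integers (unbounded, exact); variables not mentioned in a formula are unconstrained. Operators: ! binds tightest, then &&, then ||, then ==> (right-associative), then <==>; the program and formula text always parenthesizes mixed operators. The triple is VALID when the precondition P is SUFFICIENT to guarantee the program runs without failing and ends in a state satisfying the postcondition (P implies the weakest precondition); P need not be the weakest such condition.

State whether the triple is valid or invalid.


Working backward. After the program, the postcondition h + 2*h - 5 >= -9 must hold; in canonical form it is 3*h >= -4.
Before h := 3*lim - lim: 6*lim >= -4
Before skip: 6*lim >= -4
Before h := 2*lim + 8: 6*lim >= -4
Then branch requires 6*h >= -28; else branch requires ((h < -2 && 2*h + lim < -6) ==> 6*lim >= -46) && ((!(h < -2 && 2*h + lim < -6)) ==> 18*lim >= -46).
Before the if: ((3*lim < 5 || 3*lim > 15) ==> 6*h >= -28) && ((!(3*lim < 5 || 3*lim > 15)) ==> (((h < -2 && 2*h + lim < -6) ==> 6*lim >= -46) && ((!(h < -2 && 2*h + lim < -6)) ==> 18*lim >= -46)))
The weakest precondition is ((3*lim < 5 || 3*lim > 15) ==> 6*h >= -28) && ((!(3*lim < 5 || 3*lim > 15)) ==> (((h < -2 && 2*h + lim < -6) ==> 6*lim >= -46) && ((!(h < -2 && 2*h + lim < -6)) ==> 18*lim >= -46))).
Check whether lim == 1 implies it.
Countermodel: at the initial state h = -5, lim = 1, the precondition holds but the weakest precondition fails.
Answer: invalid


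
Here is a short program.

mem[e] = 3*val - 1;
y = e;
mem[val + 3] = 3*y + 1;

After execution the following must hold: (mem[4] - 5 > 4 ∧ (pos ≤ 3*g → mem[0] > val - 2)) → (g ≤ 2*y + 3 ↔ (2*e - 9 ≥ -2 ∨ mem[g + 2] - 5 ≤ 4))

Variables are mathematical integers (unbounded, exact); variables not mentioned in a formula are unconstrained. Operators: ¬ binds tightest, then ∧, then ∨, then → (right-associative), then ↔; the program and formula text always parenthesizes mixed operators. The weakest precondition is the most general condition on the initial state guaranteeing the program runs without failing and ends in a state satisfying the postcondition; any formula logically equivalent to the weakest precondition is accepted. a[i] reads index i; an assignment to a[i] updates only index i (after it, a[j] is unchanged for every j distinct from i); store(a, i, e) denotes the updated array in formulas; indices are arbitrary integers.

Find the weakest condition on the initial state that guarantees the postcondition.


Working backward. After the program, the postcondition (mem[4] - 5 > 4 ∧ (pos ≤ 3*g → mem[0] > val - 2)) → (g ≤ 2*y + 3 ↔ (2*e - 9 ≥ -2 ∨ mem[g + 2] - 5 ≤ 4)) must hold; in canonical form it is (mem[4] > 9 ∧ (pos ≤ 3*g → mem[0] > val - 2)) → (g ≤ 2*y + 3 ↔ (2*e ≥ 7 ∨ mem[g + 2] ≤ 9)).
Before mem[val + 3] := 3*y + 1: (store(mem, val + 3, 3*y + 1)[4] > 9 ∧ (pos ≤ 3*g → store(mem, val + 3, 3*y + 1)[0] > val - 2)) → (g ≤ 2*y + 3 ↔ (2*e ≥ 7 ∨ store(mem, val + 3, 3*y + 1)[g + 2] ≤ 9))
Before y := e: (store(mem, val + 3, 3*e + 1)[4] > 9 ∧ (pos ≤ 3*g → store(mem, val + 3, 3*e + 1)[0] > val - 2)) → (g ≤ 2*e + 3 ↔ (2*e ≥ 7 ∨ store(mem, val + 3, 3*e + 1)[g + 2] ≤ 9))
Before mem[e] := 3*val - 1: (store(store(mem, e, 3*val - 1), val + 3, 3*e + 1)[4] > 9 ∧ (pos ≤ 3*g → store(store(mem, e, 3*val - 1), val + 3, 3*e + 1)[0] > val - 2)) → (g ≤ 2*e + 3 ↔ (2*e ≥ 7 ∨ store(store(mem, e, 3*val - 1), val + 3, 3*e + 1)[g + 2] ≤ 9))
Answer: WP = (store(store(mem, e, 3*val - 1), val + 3, 3*e + 1)[4] > 9 ∧ (pos ≤ 3*g → store(store(mem, e, 3*val - 1), val + 3, 3*e + 1)[0] > val - 2)) → (g ≤ 2*e + 3 ↔ (2*e ≥ 7 ∨ store(store(mem, e, 3*val - 1), val + 3, 3*e + 1)[g + 2] ≤ 9))
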